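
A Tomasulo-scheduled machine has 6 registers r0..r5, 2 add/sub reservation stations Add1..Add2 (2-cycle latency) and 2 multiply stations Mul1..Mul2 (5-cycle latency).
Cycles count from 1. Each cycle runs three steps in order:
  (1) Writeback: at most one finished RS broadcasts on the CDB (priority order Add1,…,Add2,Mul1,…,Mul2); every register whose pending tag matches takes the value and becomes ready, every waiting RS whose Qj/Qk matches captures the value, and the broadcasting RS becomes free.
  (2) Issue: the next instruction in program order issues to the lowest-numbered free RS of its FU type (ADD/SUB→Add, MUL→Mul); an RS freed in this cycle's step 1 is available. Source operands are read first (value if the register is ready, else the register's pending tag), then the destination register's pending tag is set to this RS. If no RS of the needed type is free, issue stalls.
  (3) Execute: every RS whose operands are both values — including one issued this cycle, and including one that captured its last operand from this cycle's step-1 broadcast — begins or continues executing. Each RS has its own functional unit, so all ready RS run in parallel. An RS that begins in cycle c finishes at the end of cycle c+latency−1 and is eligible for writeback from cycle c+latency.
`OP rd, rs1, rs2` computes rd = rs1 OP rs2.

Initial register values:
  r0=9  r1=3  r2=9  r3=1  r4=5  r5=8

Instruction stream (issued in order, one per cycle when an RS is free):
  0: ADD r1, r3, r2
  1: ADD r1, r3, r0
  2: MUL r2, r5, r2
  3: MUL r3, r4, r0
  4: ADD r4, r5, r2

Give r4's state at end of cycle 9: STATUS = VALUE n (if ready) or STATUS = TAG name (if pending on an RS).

STATUS = TAG Add1

  c1: issue ADD r1<-Add1  regs: r0:9,r1:Add1,r2:9,r3:1,r4:5,r5:8
  c2: issue ADD r1<-Add2  regs: r0:9,r1:Add2,r2:9,r3:1,r4:5,r5:8
  c3: CDB Add1=10; issue MUL r2<-Mul1  regs: r0:9,r1:Add2,r2:Mul1,r3:1,r4:5,r5:8
  c4: CDB Add2=10; issue MUL r3<-Mul2  regs: r0:9,r1:10,r2:Mul1,r3:Mul2,r4:5,r5:8
  c5: issue ADD r4<-Add1  regs: r0:9,r1:10,r2:Mul1,r3:Mul2,r4:Add1,r5:8
  c6: -  regs: r0:9,r1:10,r2:Mul1,r3:Mul2,r4:Add1,r5:8
  c7: -  regs: r0:9,r1:10,r2:Mul1,r3:Mul2,r4:Add1,r5:8
  c8: CDB Mul1=72  regs: r0:9,r1:10,r2:72,r3:Mul2,r4:Add1,r5:8
  c9: CDB Mul2=45  regs: r0:9,r1:10,r2:72,r3:45,r4:Add1,r5:8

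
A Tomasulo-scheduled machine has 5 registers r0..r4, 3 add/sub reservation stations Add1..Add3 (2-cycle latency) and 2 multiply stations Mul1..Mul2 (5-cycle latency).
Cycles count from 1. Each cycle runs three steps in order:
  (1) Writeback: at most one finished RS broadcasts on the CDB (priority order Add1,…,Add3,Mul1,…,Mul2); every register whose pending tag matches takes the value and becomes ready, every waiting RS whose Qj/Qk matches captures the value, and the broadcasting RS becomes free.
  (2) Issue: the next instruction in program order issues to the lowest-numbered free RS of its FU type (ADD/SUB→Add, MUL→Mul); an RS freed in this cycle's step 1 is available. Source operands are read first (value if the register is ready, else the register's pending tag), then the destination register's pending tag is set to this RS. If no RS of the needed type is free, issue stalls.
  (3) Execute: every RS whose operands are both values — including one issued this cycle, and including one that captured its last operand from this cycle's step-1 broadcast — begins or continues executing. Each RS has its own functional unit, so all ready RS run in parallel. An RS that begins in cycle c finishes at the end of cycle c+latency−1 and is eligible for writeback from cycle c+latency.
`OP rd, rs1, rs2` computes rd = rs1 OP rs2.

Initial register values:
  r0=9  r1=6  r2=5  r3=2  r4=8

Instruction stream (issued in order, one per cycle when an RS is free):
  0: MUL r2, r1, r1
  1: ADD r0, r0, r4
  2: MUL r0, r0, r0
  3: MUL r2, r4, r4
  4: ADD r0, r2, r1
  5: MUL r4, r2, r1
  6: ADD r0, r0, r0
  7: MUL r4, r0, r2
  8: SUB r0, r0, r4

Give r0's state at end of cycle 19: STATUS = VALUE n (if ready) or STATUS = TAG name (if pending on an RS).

  c1: issue MUL r2<-Mul1  regs: r0:9,r1:6,r2:Mul1,r3:2,r4:8
  c2: issue ADD r0<-Add1  regs: r0:Add1,r1:6,r2:Mul1,r3:2,r4:8
  c3: issue MUL r0<-Mul2  regs: r0:Mul2,r1:6,r2:Mul1,r3:2,r4:8
  c4: CDB Add1=17; stall  regs: r0:Mul2,r1:6,r2:Mul1,r3:2,r4:8
  c5: stall  regs: r0:Mul2,r1:6,r2:Mul1,r3:2,r4:8
  c6: CDB Mul1=36; issue MUL r2<-Mul1  regs: r0:Mul2,r1:6,r2:Mul1,r3:2,r4:8
  c7: issue ADD r0<-Add1  regs: r0:Add1,r1:6,r2:Mul1,r3:2,r4:8
  c8: stall  regs: r0:Add1,r1:6,r2:Mul1,r3:2,r4:8
  c9: CDB Mul2=289; issue MUL r4<-Mul2  regs: r0:Add1,r1:6,r2:Mul1,r3:2,r4:Mul2
  c10: issue ADD r0<-Add2  regs: r0:Add2,r1:6,r2:Mul1,r3:2,r4:Mul2
  c11: CDB Mul1=64; issue MUL r4<-Mul1  regs: r0:Add2,r1:6,r2:64,r3:2,r4:Mul1
  c12: issue SUB r0<-Add3  regs: r0:Add3,r1:6,r2:64,r3:2,r4:Mul1
  c13: CDB Add1=70  regs: r0:Add3,r1:6,r2:64,r3:2,r4:Mul1
  c14: -  regs: r0:Add3,r1:6,r2:64,r3:2,r4:Mul1
  c15: CDB Add2=140  regs: r0:Add3,r1:6,r2:64,r3:2,r4:Mul1
  c16: CDB Mul2=384  regs: r0:Add3,r1:6,r2:64,r3:2,r4:Mul1
  c17: -  regs: r0:Add3,r1:6,r2:64,r3:2,r4:Mul1
  c18: -  regs: r0:Add3,r1:6,r2:64,r3:2,r4:Mul1
  c19: -  regs: r0:Add3,r1:6,r2:64,r3:2,r4:Mul1

STATUS = TAG Add3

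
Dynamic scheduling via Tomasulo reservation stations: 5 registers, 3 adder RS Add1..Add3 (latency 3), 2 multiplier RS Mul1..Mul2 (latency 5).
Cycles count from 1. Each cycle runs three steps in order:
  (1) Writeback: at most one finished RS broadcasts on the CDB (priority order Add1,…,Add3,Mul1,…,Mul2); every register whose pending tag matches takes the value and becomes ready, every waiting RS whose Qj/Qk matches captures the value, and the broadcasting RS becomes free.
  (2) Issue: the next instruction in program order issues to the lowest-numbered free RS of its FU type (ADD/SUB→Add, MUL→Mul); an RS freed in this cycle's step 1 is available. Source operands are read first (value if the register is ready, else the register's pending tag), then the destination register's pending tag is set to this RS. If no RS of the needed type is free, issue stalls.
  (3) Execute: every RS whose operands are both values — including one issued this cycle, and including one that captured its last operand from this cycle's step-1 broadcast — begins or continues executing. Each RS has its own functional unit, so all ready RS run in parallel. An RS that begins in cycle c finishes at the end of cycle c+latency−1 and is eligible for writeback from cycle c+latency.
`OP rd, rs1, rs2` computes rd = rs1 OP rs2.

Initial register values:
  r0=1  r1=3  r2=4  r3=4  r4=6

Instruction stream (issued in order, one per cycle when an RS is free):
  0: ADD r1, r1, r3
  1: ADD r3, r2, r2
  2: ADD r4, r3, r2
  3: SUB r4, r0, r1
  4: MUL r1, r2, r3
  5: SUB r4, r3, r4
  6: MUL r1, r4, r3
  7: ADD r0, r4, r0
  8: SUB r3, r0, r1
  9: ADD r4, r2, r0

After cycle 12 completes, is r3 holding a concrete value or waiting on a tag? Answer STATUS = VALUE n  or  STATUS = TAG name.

  c1: issue ADD r1<-Add1  regs: r0:1,r1:Add1,r2:4,r3:4,r4:6
  c2: issue ADD r3<-Add2  regs: r0:1,r1:Add1,r2:4,r3:Add2,r4:6
  c3: issue ADD r4<-Add3  regs: r0:1,r1:Add1,r2:4,r3:Add2,r4:Add3
  c4: CDB Add1=7; issue SUB r4<-Add1  regs: r0:1,r1:7,r2:4,r3:Add2,r4:Add1
  c5: CDB Add2=8; issue MUL r1<-Mul1  regs: r0:1,r1:Mul1,r2:4,r3:8,r4:Add1
  c6: issue SUB r4<-Add2  regs: r0:1,r1:Mul1,r2:4,r3:8,r4:Add2
  c7: CDB Add1=-6; issue MUL r1<-Mul2  regs: r0:1,r1:Mul2,r2:4,r3:8,r4:Add2
  c8: CDB Add3=12; issue ADD r0<-Add1  regs: r0:Add1,r1:Mul2,r2:4,r3:8,r4:Add2
  c9: issue SUB r3<-Add3  regs: r0:Add1,r1:Mul2,r2:4,r3:Add3,r4:Add2
  c10: CDB Add2=14; issue ADD r4<-Add2  regs: r0:Add1,r1:Mul2,r2:4,r3:Add3,r4:Add2
  c11: CDB Mul1=32  regs: r0:Add1,r1:Mul2,r2:4,r3:Add3,r4:Add2
  c12: -  regs: r0:Add1,r1:Mul2,r2:4,r3:Add3,r4:Add2

STATUS = TAG Add3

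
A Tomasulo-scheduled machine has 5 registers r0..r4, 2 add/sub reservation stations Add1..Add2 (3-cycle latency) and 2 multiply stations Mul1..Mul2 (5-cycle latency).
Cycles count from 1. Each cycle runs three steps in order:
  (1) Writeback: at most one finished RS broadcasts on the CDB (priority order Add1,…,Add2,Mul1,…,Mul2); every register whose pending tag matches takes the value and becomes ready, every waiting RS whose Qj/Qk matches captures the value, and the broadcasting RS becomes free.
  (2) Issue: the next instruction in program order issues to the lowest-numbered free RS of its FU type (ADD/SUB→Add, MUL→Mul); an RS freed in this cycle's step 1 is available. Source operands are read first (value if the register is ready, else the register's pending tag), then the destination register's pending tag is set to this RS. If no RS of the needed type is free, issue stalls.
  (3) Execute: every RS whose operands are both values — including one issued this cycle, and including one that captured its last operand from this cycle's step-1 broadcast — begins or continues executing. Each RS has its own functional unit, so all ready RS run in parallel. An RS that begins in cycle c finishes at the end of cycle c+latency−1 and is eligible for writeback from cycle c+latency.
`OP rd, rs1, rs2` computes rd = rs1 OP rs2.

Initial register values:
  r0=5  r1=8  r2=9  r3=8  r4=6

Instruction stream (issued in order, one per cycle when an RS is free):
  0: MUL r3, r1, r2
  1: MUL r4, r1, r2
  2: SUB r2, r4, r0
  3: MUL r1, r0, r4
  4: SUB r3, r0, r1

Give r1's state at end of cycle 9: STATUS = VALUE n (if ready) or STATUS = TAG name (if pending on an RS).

  c1: issue MUL r3<-Mul1  regs: r0:5,r1:8,r2:9,r3:Mul1,r4:6
  c2: issue MUL r4<-Mul2  regs: r0:5,r1:8,r2:9,r3:Mul1,r4:Mul2
  c3: issue SUB r2<-Add1  regs: r0:5,r1:8,r2:Add1,r3:Mul1,r4:Mul2
  c4: stall  regs: r0:5,r1:8,r2:Add1,r3:Mul1,r4:Mul2
  c5: stall  regs: r0:5,r1:8,r2:Add1,r3:Mul1,r4:Mul2
  c6: CDB Mul1=72; issue MUL r1<-Mul1  regs: r0:5,r1:Mul1,r2:Add1,r3:72,r4:Mul2
  c7: CDB Mul2=72; issue SUB r3<-Add2  regs: r0:5,r1:Mul1,r2:Add1,r3:Add2,r4:72
  c8: -  regs: r0:5,r1:Mul1,r2:Add1,r3:Add2,r4:72
  c9: -  regs: r0:5,r1:Mul1,r2:Add1,r3:Add2,r4:72

STATUS = TAG Mul1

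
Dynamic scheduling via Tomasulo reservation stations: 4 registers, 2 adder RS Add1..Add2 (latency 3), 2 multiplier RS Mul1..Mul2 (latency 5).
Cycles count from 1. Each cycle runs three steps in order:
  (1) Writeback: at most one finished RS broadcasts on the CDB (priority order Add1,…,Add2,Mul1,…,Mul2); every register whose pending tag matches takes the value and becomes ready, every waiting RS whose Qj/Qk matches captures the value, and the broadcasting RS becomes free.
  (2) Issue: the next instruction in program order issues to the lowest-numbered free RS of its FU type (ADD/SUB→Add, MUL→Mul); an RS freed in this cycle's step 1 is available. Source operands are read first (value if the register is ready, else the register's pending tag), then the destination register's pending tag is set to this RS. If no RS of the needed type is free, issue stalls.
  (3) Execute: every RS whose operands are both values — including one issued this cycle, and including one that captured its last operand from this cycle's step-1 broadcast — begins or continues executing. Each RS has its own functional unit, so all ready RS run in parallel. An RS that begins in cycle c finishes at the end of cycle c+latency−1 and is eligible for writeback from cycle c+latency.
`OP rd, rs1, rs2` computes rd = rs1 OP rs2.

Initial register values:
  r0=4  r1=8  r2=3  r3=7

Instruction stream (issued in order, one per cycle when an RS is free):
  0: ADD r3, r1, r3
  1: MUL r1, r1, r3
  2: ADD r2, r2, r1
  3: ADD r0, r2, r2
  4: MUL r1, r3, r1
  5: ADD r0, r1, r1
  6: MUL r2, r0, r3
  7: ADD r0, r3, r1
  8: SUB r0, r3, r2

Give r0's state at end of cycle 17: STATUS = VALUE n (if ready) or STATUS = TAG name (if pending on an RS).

STATUS = TAG Add2

  c1: issue ADD r3<-Add1  regs: r0:4,r1:8,r2:3,r3:Add1
  c2: issue MUL r1<-Mul1  regs: r0:4,r1:Mul1,r2:3,r3:Add1
  c3: issue ADD r2<-Add2  regs: r0:4,r1:Mul1,r2:Add2,r3:Add1
  c4: CDB Add1=15; issue ADD r0<-Add1  regs: r0:Add1,r1:Mul1,r2:Add2,r3:15
  c5: issue MUL r1<-Mul2  regs: r0:Add1,r1:Mul2,r2:Add2,r3:15
  c6: stall  regs: r0:Add1,r1:Mul2,r2:Add2,r3:15
  c7: stall  regs: r0:Add1,r1:Mul2,r2:Add2,r3:15
  c8: stall  regs: r0:Add1,r1:Mul2,r2:Add2,r3:15
  c9: CDB Mul1=120; stall  regs: r0:Add1,r1:Mul2,r2:Add2,r3:15
  c10: stall  regs: r0:Add1,r1:Mul2,r2:Add2,r3:15
  c11: stall  regs: r0:Add1,r1:Mul2,r2:Add2,r3:15
  c12: CDB Add2=123; issue ADD r0<-Add2  regs: r0:Add2,r1:Mul2,r2:123,r3:15
  c13: issue MUL r2<-Mul1  regs: r0:Add2,r1:Mul2,r2:Mul1,r3:15
  c14: CDB Mul2=1800; stall  regs: r0:Add2,r1:1800,r2:Mul1,r3:15
  c15: CDB Add1=246; issue ADD r0<-Add1  regs: r0:Add1,r1:1800,r2:Mul1,r3:15
  c16: stall  regs: r0:Add1,r1:1800,r2:Mul1,r3:15
  c17: CDB Add2=3600; issue SUB r0<-Add2  regs: r0:Add2,r1:1800,r2:Mul1,r3:15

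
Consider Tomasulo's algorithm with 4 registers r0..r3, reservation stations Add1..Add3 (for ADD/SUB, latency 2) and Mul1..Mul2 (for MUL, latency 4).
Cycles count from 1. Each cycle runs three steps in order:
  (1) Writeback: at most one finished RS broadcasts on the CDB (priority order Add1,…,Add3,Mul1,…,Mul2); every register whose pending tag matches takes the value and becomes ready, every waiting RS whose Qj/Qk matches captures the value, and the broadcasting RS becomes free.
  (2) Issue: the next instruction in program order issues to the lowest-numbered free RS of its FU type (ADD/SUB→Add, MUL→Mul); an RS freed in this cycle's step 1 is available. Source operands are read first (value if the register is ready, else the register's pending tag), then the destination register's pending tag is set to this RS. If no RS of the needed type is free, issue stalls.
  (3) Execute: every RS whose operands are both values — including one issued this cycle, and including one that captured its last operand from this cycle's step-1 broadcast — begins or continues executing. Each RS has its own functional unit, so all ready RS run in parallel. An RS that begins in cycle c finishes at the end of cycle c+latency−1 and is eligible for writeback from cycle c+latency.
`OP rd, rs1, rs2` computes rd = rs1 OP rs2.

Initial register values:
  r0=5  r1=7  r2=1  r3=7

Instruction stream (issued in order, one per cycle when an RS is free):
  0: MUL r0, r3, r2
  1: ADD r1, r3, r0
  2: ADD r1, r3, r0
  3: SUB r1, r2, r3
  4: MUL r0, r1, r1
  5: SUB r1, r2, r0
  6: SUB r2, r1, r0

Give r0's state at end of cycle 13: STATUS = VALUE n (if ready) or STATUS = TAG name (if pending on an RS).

STATUS = VALUE 36

cycle 1: issue MUL r0<-Mul1 // r0:Mul1,r1:7,r2:1,r3:7
cycle 2: issue ADD r1<-Add1 // r0:Mul1,r1:Add1,r2:1,r3:7
cycle 3: issue ADD r1<-Add2 // r0:Mul1,r1:Add2,r2:1,r3:7
cycle 4: issue SUB r1<-Add3 // r0:Mul1,r1:Add3,r2:1,r3:7
cycle 5: CDB Mul1=7; issue MUL r0<-Mul1 // r0:Mul1,r1:Add3,r2:1,r3:7
cycle 6: CDB Add3=-6; issue SUB r1<-Add3 // r0:Mul1,r1:Add3,r2:1,r3:7
cycle 7: CDB Add1=14; issue SUB r2<-Add1 // r0:Mul1,r1:Add3,r2:Add1,r3:7
cycle 8: CDB Add2=14 // r0:Mul1,r1:Add3,r2:Add1,r3:7
cycle 9: - // r0:Mul1,r1:Add3,r2:Add1,r3:7
cycle 10: CDB Mul1=36 // r0:36,r1:Add3,r2:Add1,r3:7
cycle 11: - // r0:36,r1:Add3,r2:Add1,r3:7
cycle 12: CDB Add3=-35 // r0:36,r1:-35,r2:Add1,r3:7
cycle 13: - // r0:36,r1:-35,r2:Add1,r3:7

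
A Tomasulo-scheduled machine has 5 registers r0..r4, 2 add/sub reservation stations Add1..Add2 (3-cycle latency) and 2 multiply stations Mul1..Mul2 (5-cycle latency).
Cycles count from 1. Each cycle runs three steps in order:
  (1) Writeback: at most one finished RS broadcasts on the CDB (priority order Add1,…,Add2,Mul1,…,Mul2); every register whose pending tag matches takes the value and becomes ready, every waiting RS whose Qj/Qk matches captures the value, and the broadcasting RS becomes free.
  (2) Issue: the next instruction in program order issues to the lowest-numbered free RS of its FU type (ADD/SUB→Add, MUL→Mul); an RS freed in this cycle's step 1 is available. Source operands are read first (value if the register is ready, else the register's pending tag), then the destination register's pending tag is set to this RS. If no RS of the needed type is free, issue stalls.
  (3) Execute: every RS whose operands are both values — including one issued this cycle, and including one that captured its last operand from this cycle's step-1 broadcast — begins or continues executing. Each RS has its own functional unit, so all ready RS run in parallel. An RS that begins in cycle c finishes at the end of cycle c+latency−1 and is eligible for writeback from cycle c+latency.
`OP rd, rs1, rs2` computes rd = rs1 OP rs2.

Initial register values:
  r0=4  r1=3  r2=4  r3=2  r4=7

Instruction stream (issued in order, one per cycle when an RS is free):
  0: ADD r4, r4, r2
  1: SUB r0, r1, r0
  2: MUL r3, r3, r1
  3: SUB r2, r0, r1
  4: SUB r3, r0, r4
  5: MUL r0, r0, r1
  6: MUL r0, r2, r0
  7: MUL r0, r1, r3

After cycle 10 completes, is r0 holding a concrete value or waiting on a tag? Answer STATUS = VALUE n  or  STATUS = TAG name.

cycle 1: issue ADD r4<-Add1 // r0:4,r1:3,r2:4,r3:2,r4:Add1
cycle 2: issue SUB r0<-Add2 // r0:Add2,r1:3,r2:4,r3:2,r4:Add1
cycle 3: issue MUL r3<-Mul1 // r0:Add2,r1:3,r2:4,r3:Mul1,r4:Add1
cycle 4: CDB Add1=11; issue SUB r2<-Add1 // r0:Add2,r1:3,r2:Add1,r3:Mul1,r4:11
cycle 5: CDB Add2=-1; issue SUB r3<-Add2 // r0:-1,r1:3,r2:Add1,r3:Add2,r4:11
cycle 6: issue MUL r0<-Mul2 // r0:Mul2,r1:3,r2:Add1,r3:Add2,r4:11
cycle 7: stall // r0:Mul2,r1:3,r2:Add1,r3:Add2,r4:11
cycle 8: CDB Add1=-4; stall // r0:Mul2,r1:3,r2:-4,r3:Add2,r4:11
cycle 9: CDB Add2=-12; stall // r0:Mul2,r1:3,r2:-4,r3:-12,r4:11
cycle 10: CDB Mul1=6; issue MUL r0<-Mul1 // r0:Mul1,r1:3,r2:-4,r3:-12,r4:11

STATUS = TAG Mul1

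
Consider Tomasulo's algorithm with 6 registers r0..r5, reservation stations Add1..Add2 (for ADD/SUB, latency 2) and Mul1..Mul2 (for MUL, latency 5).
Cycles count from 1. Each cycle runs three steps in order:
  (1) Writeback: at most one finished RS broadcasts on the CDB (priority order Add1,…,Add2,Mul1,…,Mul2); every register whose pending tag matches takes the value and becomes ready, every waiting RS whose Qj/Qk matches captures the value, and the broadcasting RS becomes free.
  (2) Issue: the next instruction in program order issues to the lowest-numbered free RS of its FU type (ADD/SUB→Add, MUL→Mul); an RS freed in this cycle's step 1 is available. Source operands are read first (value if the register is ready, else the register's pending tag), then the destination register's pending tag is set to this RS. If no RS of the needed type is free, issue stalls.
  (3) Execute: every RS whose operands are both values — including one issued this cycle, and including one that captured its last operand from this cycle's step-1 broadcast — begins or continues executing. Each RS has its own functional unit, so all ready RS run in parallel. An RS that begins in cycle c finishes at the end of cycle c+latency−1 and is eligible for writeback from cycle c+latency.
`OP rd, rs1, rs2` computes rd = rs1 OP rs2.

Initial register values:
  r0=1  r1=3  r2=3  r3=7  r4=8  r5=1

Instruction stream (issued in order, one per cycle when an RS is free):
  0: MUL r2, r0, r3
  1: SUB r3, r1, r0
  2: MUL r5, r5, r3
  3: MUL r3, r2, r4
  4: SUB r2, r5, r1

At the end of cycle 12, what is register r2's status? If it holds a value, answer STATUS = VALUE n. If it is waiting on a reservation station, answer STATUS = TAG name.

cycle 1: issue MUL r2<-Mul1 // r0:1,r1:3,r2:Mul1,r3:7,r4:8,r5:1
cycle 2: issue SUB r3<-Add1 // r0:1,r1:3,r2:Mul1,r3:Add1,r4:8,r5:1
cycle 3: issue MUL r5<-Mul2 // r0:1,r1:3,r2:Mul1,r3:Add1,r4:8,r5:Mul2
cycle 4: CDB Add1=2; stall // r0:1,r1:3,r2:Mul1,r3:2,r4:8,r5:Mul2
cycle 5: stall // r0:1,r1:3,r2:Mul1,r3:2,r4:8,r5:Mul2
cycle 6: CDB Mul1=7; issue MUL r3<-Mul1 // r0:1,r1:3,r2:7,r3:Mul1,r4:8,r5:Mul2
cycle 7: issue SUB r2<-Add1 // r0:1,r1:3,r2:Add1,r3:Mul1,r4:8,r5:Mul2
cycle 8: - // r0:1,r1:3,r2:Add1,r3:Mul1,r4:8,r5:Mul2
cycle 9: CDB Mul2=2 // r0:1,r1:3,r2:Add1,r3:Mul1,r4:8,r5:2
cycle 10: - // r0:1,r1:3,r2:Add1,r3:Mul1,r4:8,r5:2
cycle 11: CDB Add1=-1 // r0:1,r1:3,r2:-1,r3:Mul1,r4:8,r5:2
cycle 12: CDB Mul1=56 // r0:1,r1:3,r2:-1,r3:56,r4:8,r5:2

STATUS = VALUE -1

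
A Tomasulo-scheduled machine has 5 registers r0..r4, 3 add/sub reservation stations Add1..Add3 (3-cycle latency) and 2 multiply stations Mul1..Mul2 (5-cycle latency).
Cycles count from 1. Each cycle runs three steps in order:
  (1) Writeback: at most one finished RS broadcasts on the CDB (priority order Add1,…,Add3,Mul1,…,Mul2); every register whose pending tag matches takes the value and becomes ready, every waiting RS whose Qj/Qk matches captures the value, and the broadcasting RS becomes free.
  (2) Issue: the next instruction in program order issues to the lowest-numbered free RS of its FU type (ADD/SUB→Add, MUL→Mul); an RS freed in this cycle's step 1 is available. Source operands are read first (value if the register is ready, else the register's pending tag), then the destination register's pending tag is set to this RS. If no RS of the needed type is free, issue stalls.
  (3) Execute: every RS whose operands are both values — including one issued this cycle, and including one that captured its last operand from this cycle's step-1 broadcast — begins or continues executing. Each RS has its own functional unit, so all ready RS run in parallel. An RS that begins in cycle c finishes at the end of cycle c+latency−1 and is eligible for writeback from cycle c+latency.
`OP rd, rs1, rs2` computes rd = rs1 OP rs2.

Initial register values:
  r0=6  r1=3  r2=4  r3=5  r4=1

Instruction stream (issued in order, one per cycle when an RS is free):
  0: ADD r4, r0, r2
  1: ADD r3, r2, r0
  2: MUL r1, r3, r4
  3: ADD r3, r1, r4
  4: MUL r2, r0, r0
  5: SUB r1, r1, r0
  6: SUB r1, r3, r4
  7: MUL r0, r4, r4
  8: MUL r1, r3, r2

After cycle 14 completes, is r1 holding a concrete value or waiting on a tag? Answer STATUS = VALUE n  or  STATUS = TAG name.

c1: issue ADD r4<-Add1 | r0:6,r1:3,r2:4,r3:5,r4:Add1
c2: issue ADD r3<-Add2 | r0:6,r1:3,r2:4,r3:Add2,r4:Add1
c3: issue MUL r1<-Mul1 | r0:6,r1:Mul1,r2:4,r3:Add2,r4:Add1
c4: CDB Add1=10; issue ADD r3<-Add1 | r0:6,r1:Mul1,r2:4,r3:Add1,r4:10
c5: CDB Add2=10; issue MUL r2<-Mul2 | r0:6,r1:Mul1,r2:Mul2,r3:Add1,r4:10
c6: issue SUB r1<-Add2 | r0:6,r1:Add2,r2:Mul2,r3:Add1,r4:10
c7: issue SUB r1<-Add3 | r0:6,r1:Add3,r2:Mul2,r3:Add1,r4:10
c8: stall | r0:6,r1:Add3,r2:Mul2,r3:Add1,r4:10
c9: stall | r0:6,r1:Add3,r2:Mul2,r3:Add1,r4:10
c10: CDB Mul1=100; issue MUL r0<-Mul1 | r0:Mul1,r1:Add3,r2:Mul2,r3:Add1,r4:10
c11: CDB Mul2=36; issue MUL r1<-Mul2 | r0:Mul1,r1:Mul2,r2:36,r3:Add1,r4:10
c12: - | r0:Mul1,r1:Mul2,r2:36,r3:Add1,r4:10
c13: CDB Add1=110 | r0:Mul1,r1:Mul2,r2:36,r3:110,r4:10
c14: CDB Add2=94 | r0:Mul1,r1:Mul2,r2:36,r3:110,r4:10

STATUS = TAG Mul2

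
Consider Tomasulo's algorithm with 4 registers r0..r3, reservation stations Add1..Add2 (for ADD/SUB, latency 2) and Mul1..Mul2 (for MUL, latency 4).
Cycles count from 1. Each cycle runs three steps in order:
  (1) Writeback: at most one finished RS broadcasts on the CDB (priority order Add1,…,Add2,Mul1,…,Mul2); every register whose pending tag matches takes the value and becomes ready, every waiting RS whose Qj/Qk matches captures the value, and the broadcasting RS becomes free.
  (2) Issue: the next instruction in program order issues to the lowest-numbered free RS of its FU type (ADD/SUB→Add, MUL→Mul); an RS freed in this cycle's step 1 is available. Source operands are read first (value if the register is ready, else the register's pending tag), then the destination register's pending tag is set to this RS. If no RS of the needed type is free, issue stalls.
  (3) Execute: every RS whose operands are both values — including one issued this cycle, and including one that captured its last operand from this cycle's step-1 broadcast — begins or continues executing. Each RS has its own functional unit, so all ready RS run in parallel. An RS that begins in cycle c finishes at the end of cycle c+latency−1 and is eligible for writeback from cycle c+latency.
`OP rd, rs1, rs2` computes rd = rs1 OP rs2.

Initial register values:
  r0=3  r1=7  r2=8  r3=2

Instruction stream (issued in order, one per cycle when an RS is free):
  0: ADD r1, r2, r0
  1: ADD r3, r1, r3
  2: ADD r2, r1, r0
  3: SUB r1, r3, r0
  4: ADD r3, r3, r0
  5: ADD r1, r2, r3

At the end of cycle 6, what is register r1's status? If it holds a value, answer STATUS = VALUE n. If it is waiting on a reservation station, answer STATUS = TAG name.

STATUS = TAG Add1

cycle 1: issue ADD r1<-Add1 // r0:3,r1:Add1,r2:8,r3:2
cycle 2: issue ADD r3<-Add2 // r0:3,r1:Add1,r2:8,r3:Add2
cycle 3: CDB Add1=11; issue ADD r2<-Add1 // r0:3,r1:11,r2:Add1,r3:Add2
cycle 4: stall // r0:3,r1:11,r2:Add1,r3:Add2
cycle 5: CDB Add1=14; issue SUB r1<-Add1 // r0:3,r1:Add1,r2:14,r3:Add2
cycle 6: CDB Add2=13; issue ADD r3<-Add2 // r0:3,r1:Add1,r2:14,r3:Add2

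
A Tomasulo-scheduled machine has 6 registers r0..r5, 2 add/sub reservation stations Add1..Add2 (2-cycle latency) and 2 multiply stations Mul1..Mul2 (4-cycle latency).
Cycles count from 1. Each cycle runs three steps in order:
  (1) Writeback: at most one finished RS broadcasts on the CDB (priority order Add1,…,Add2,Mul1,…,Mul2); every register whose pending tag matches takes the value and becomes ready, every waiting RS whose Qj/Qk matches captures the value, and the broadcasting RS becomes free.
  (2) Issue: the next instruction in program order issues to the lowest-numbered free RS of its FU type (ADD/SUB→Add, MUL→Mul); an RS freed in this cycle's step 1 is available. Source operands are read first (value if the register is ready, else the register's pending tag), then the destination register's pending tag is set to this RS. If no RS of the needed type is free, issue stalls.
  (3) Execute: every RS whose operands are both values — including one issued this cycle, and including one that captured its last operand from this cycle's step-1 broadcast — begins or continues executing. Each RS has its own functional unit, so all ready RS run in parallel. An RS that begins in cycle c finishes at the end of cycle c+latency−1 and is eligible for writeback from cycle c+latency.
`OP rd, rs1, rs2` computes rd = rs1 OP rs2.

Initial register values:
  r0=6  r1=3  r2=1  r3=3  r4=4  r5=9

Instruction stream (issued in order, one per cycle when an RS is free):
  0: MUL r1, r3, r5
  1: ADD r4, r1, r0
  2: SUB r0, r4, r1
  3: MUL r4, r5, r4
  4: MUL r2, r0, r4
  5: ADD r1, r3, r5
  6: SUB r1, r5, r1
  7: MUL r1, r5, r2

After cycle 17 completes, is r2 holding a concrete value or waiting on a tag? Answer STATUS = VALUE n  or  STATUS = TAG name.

cycle 1: issue MUL r1<-Mul1 // r0:6,r1:Mul1,r2:1,r3:3,r4:4,r5:9
cycle 2: issue ADD r4<-Add1 // r0:6,r1:Mul1,r2:1,r3:3,r4:Add1,r5:9
cycle 3: issue SUB r0<-Add2 // r0:Add2,r1:Mul1,r2:1,r3:3,r4:Add1,r5:9
cycle 4: issue MUL r4<-Mul2 // r0:Add2,r1:Mul1,r2:1,r3:3,r4:Mul2,r5:9
cycle 5: CDB Mul1=27; issue MUL r2<-Mul1 // r0:Add2,r1:27,r2:Mul1,r3:3,r4:Mul2,r5:9
cycle 6: stall // r0:Add2,r1:27,r2:Mul1,r3:3,r4:Mul2,r5:9
cycle 7: CDB Add1=33; issue ADD r1<-Add1 // r0:Add2,r1:Add1,r2:Mul1,r3:3,r4:Mul2,r5:9
cycle 8: stall // r0:Add2,r1:Add1,r2:Mul1,r3:3,r4:Mul2,r5:9
cycle 9: CDB Add1=12; issue SUB r1<-Add1 // r0:Add2,r1:Add1,r2:Mul1,r3:3,r4:Mul2,r5:9
cycle 10: CDB Add2=6; stall // r0:6,r1:Add1,r2:Mul1,r3:3,r4:Mul2,r5:9
cycle 11: CDB Add1=-3; stall // r0:6,r1:-3,r2:Mul1,r3:3,r4:Mul2,r5:9
cycle 12: CDB Mul2=297; issue MUL r1<-Mul2 // r0:6,r1:Mul2,r2:Mul1,r3:3,r4:297,r5:9
cycle 13: - // r0:6,r1:Mul2,r2:Mul1,r3:3,r4:297,r5:9
cycle 14: - // r0:6,r1:Mul2,r2:Mul1,r3:3,r4:297,r5:9
cycle 15: - // r0:6,r1:Mul2,r2:Mul1,r3:3,r4:297,r5:9
cycle 16: CDB Mul1=1782 // r0:6,r1:Mul2,r2:1782,r3:3,r4:297,r5:9
cycle 17: - // r0:6,r1:Mul2,r2:1782,r3:3,r4:297,r5:9

STATUS = VALUE 1782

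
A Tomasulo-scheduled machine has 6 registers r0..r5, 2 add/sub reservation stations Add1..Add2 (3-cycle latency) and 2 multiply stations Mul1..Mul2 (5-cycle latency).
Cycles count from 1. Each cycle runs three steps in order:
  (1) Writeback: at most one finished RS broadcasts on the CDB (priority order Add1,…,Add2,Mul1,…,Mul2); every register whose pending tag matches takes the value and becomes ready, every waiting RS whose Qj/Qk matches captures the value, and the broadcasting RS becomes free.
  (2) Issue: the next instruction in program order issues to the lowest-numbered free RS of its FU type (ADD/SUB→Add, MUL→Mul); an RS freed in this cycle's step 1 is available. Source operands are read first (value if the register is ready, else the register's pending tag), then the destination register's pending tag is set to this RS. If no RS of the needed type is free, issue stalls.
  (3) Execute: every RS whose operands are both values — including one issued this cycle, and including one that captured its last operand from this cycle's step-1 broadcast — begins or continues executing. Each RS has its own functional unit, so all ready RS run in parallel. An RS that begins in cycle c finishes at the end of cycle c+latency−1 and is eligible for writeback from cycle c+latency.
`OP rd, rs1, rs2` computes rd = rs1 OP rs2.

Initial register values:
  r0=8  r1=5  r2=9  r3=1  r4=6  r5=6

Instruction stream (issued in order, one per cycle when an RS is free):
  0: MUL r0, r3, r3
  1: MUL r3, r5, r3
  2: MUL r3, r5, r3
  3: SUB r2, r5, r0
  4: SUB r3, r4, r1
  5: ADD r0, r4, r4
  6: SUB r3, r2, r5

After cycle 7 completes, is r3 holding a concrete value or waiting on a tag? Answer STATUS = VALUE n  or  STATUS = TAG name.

cycle 1: issue MUL r0<-Mul1 // r0:Mul1,r1:5,r2:9,r3:1,r4:6,r5:6
cycle 2: issue MUL r3<-Mul2 // r0:Mul1,r1:5,r2:9,r3:Mul2,r4:6,r5:6
cycle 3: stall // r0:Mul1,r1:5,r2:9,r3:Mul2,r4:6,r5:6
cycle 4: stall // r0:Mul1,r1:5,r2:9,r3:Mul2,r4:6,r5:6
cycle 5: stall // r0:Mul1,r1:5,r2:9,r3:Mul2,r4:6,r5:6
cycle 6: CDB Mul1=1; issue MUL r3<-Mul1 // r0:1,r1:5,r2:9,r3:Mul1,r4:6,r5:6
cycle 7: CDB Mul2=6; issue SUB r2<-Add1 // r0:1,r1:5,r2:Add1,r3:Mul1,r4:6,r5:6

STATUS = TAG Mul1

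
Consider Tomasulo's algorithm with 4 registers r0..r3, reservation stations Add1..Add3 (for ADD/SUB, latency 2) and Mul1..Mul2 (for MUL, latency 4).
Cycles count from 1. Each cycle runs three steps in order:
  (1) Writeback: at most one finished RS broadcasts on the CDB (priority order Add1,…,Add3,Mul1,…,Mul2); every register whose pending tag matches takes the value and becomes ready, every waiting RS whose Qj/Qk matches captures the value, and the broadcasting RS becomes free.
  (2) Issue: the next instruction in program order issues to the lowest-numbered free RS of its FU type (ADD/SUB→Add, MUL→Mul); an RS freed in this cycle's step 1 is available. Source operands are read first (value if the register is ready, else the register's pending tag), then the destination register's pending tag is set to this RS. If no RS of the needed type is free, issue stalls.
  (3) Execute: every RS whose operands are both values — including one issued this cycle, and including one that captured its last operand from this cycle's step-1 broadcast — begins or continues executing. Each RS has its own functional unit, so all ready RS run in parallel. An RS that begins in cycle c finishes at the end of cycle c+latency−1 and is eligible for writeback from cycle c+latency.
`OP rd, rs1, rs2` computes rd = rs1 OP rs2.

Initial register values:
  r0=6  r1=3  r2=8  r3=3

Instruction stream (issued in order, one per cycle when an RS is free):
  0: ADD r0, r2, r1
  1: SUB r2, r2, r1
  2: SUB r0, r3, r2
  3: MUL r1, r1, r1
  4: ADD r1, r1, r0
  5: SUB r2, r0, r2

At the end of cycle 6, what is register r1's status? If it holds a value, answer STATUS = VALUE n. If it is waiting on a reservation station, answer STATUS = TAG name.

STATUS = TAG Add2

  c1: issue ADD r0<-Add1  regs: r0:Add1,r1:3,r2:8,r3:3
  c2: issue SUB r2<-Add2  regs: r0:Add1,r1:3,r2:Add2,r3:3
  c3: CDB Add1=11; issue SUB r0<-Add1  regs: r0:Add1,r1:3,r2:Add2,r3:3
  c4: CDB Add2=5; issue MUL r1<-Mul1  regs: r0:Add1,r1:Mul1,r2:5,r3:3
  c5: issue ADD r1<-Add2  regs: r0:Add1,r1:Add2,r2:5,r3:3
  c6: CDB Add1=-2; issue SUB r2<-Add1  regs: r0:-2,r1:Add2,r2:Add1,r3:3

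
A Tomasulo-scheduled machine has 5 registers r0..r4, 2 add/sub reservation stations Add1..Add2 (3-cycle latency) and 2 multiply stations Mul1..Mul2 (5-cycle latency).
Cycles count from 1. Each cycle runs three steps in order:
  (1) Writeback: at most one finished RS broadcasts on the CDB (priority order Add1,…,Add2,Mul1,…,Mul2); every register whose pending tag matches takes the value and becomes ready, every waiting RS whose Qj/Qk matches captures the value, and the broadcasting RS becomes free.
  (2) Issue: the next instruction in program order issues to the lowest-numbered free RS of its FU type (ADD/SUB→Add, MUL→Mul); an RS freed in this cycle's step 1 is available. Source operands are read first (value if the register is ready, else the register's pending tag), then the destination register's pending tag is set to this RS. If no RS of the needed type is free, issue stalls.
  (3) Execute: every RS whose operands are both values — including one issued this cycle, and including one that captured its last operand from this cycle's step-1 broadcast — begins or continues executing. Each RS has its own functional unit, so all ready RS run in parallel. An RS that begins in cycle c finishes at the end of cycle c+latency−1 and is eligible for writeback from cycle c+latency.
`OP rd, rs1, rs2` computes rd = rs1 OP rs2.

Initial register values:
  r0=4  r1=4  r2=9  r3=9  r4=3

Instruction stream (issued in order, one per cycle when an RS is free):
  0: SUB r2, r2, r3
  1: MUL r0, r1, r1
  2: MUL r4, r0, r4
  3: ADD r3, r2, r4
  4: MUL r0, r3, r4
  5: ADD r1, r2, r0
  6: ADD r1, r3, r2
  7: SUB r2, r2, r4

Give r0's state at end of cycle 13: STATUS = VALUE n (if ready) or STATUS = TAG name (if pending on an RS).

c1: issue SUB r2<-Add1 | r0:4,r1:4,r2:Add1,r3:9,r4:3
c2: issue MUL r0<-Mul1 | r0:Mul1,r1:4,r2:Add1,r3:9,r4:3
c3: issue MUL r4<-Mul2 | r0:Mul1,r1:4,r2:Add1,r3:9,r4:Mul2
c4: CDB Add1=0; issue ADD r3<-Add1 | r0:Mul1,r1:4,r2:0,r3:Add1,r4:Mul2
c5: stall | r0:Mul1,r1:4,r2:0,r3:Add1,r4:Mul2
c6: stall | r0:Mul1,r1:4,r2:0,r3:Add1,r4:Mul2
c7: CDB Mul1=16; issue MUL r0<-Mul1 | r0:Mul1,r1:4,r2:0,r3:Add1,r4:Mul2
c8: issue ADD r1<-Add2 | r0:Mul1,r1:Add2,r2:0,r3:Add1,r4:Mul2
c9: stall | r0:Mul1,r1:Add2,r2:0,r3:Add1,r4:Mul2
c10: stall | r0:Mul1,r1:Add2,r2:0,r3:Add1,r4:Mul2
c11: stall | r0:Mul1,r1:Add2,r2:0,r3:Add1,r4:Mul2
c12: CDB Mul2=48; stall | r0:Mul1,r1:Add2,r2:0,r3:Add1,r4:48
c13: stall | r0:Mul1,r1:Add2,r2:0,r3:Add1,r4:48

STATUS = TAG Mul1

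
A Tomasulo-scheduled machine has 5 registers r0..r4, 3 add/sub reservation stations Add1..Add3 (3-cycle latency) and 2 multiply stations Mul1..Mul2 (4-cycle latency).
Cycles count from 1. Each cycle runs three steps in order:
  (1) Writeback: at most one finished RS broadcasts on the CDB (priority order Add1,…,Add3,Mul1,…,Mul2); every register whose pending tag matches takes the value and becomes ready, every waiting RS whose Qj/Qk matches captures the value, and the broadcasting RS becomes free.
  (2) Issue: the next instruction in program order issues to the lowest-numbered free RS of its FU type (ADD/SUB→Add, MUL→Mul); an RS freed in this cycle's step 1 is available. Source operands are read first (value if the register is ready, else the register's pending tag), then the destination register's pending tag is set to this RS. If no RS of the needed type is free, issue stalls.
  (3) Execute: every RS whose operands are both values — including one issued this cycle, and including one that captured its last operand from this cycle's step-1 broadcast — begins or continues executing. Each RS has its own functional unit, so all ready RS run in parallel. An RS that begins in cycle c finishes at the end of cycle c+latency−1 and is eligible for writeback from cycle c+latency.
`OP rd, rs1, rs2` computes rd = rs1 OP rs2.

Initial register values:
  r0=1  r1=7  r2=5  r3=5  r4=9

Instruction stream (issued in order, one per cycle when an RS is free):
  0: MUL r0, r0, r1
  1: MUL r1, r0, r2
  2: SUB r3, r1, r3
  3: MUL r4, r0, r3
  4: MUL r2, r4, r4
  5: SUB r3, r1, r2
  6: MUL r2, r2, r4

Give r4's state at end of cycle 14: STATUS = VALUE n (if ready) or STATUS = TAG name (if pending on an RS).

cycle 1: issue MUL r0<-Mul1 // r0:Mul1,r1:7,r2:5,r3:5,r4:9
cycle 2: issue MUL r1<-Mul2 // r0:Mul1,r1:Mul2,r2:5,r3:5,r4:9
cycle 3: issue SUB r3<-Add1 // r0:Mul1,r1:Mul2,r2:5,r3:Add1,r4:9
cycle 4: stall // r0:Mul1,r1:Mul2,r2:5,r3:Add1,r4:9
cycle 5: CDB Mul1=7; issue MUL r4<-Mul1 // r0:7,r1:Mul2,r2:5,r3:Add1,r4:Mul1
cycle 6: stall // r0:7,r1:Mul2,r2:5,r3:Add1,r4:Mul1
cycle 7: stall // r0:7,r1:Mul2,r2:5,r3:Add1,r4:Mul1
cycle 8: stall // r0:7,r1:Mul2,r2:5,r3:Add1,r4:Mul1
cycle 9: CDB Mul2=35; issue MUL r2<-Mul2 // r0:7,r1:35,r2:Mul2,r3:Add1,r4:Mul1
cycle 10: issue SUB r3<-Add2 // r0:7,r1:35,r2:Mul2,r3:Add2,r4:Mul1
cycle 11: stall // r0:7,r1:35,r2:Mul2,r3:Add2,r4:Mul1
cycle 12: CDB Add1=30; stall // r0:7,r1:35,r2:Mul2,r3:Add2,r4:Mul1
cycle 13: stall // r0:7,r1:35,r2:Mul2,r3:Add2,r4:Mul1
cycle 14: stall // r0:7,r1:35,r2:Mul2,r3:Add2,r4:Mul1

STATUS = TAG Mul1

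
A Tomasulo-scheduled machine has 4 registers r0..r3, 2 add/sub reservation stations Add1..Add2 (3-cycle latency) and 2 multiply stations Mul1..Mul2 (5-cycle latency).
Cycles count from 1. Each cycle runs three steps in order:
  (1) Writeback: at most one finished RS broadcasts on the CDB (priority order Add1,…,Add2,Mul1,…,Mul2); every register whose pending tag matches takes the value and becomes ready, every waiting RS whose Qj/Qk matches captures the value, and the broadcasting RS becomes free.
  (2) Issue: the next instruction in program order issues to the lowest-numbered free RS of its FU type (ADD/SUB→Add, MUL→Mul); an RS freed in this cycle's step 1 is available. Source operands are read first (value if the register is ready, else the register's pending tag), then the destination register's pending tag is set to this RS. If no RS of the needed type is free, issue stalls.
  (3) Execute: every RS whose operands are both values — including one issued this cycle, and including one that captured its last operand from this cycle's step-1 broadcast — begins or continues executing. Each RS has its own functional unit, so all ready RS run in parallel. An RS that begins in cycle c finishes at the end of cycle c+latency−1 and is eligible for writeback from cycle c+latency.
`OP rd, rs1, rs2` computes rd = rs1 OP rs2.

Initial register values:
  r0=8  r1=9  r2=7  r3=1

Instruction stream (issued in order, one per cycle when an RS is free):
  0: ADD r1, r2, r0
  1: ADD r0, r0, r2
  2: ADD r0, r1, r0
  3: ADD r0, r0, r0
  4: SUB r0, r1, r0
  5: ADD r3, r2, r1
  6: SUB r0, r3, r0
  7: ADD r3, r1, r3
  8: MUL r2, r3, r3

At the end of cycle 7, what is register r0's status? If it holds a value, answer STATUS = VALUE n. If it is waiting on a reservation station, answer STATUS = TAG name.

STATUS = TAG Add2

  c1: issue ADD r1<-Add1  regs: r0:8,r1:Add1,r2:7,r3:1
  c2: issue ADD r0<-Add2  regs: r0:Add2,r1:Add1,r2:7,r3:1
  c3: stall  regs: r0:Add2,r1:Add1,r2:7,r3:1
  c4: CDB Add1=15; issue ADD r0<-Add1  regs: r0:Add1,r1:15,r2:7,r3:1
  c5: CDB Add2=15; issue ADD r0<-Add2  regs: r0:Add2,r1:15,r2:7,r3:1
  c6: stall  regs: r0:Add2,r1:15,r2:7,r3:1
  c7: stall  regs: r0:Add2,r1:15,r2:7,r3:1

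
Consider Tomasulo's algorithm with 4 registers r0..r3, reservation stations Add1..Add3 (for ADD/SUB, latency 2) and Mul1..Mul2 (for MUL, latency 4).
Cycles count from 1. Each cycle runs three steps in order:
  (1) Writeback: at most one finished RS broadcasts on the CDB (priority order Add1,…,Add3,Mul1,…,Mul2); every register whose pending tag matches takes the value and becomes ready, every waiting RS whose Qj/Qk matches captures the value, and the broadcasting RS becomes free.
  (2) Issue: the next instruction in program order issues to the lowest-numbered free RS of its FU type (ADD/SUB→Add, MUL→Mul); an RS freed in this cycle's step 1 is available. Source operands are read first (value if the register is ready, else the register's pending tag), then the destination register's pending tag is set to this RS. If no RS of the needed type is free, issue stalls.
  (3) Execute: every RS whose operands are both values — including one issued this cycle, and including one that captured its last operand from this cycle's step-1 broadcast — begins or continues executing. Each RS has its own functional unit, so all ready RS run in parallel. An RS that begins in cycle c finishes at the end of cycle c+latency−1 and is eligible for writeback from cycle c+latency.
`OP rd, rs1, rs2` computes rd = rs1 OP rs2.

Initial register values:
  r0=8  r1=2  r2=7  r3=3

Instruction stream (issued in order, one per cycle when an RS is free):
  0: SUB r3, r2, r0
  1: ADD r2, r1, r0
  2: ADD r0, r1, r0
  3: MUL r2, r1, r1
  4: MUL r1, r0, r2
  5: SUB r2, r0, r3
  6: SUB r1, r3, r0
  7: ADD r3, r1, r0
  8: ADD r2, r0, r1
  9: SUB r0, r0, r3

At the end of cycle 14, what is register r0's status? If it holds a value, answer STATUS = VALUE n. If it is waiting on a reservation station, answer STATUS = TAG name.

cycle 1: issue SUB r3<-Add1 // r0:8,r1:2,r2:7,r3:Add1
cycle 2: issue ADD r2<-Add2 // r0:8,r1:2,r2:Add2,r3:Add1
cycle 3: CDB Add1=-1; issue ADD r0<-Add1 // r0:Add1,r1:2,r2:Add2,r3:-1
cycle 4: CDB Add2=10; issue MUL r2<-Mul1 // r0:Add1,r1:2,r2:Mul1,r3:-1
cycle 5: CDB Add1=10; issue MUL r1<-Mul2 // r0:10,r1:Mul2,r2:Mul1,r3:-1
cycle 6: issue SUB r2<-Add1 // r0:10,r1:Mul2,r2:Add1,r3:-1
cycle 7: issue SUB r1<-Add2 // r0:10,r1:Add2,r2:Add1,r3:-1
cycle 8: CDB Add1=11; issue ADD r3<-Add1 // r0:10,r1:Add2,r2:11,r3:Add1
cycle 9: CDB Add2=-11; issue ADD r2<-Add2 // r0:10,r1:-11,r2:Add2,r3:Add1
cycle 10: CDB Mul1=4; issue SUB r0<-Add3 // r0:Add3,r1:-11,r2:Add2,r3:Add1
cycle 11: CDB Add1=-1 // r0:Add3,r1:-11,r2:Add2,r3:-1
cycle 12: CDB Add2=-1 // r0:Add3,r1:-11,r2:-1,r3:-1
cycle 13: CDB Add3=11 // r0:11,r1:-11,r2:-1,r3:-1
cycle 14: CDB Mul2=40 // r0:11,r1:-11,r2:-1,r3:-1

STATUS = VALUE 11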